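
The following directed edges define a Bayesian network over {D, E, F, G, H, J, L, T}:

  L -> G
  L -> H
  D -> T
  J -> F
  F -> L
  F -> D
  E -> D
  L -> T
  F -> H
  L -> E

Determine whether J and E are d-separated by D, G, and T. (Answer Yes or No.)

No

Enumerating the 6 paths from J to E and testing each for blocking by {D, G, T}:
  1. J → F → D ← E — F:chain[open]; D:collider[open] ⇒ active
  2. J → F → D → T ← L → E — F:chain[open]; D:chain[blocks]; T:collider[open]; L:fork[open] ⇒ blocked
  3. J → F → H ← L → E — F:chain[open]; H:collider[blocks]; L:fork[open] ⇒ blocked
  4. J → F → H ← L → T ← D ← E — F:chain[open]; H:collider[blocks]; L:fork[open]; T:collider[open]; D:chain[blocks] ⇒ blocked
  5. J → F → L → E — F:chain[open]; L:chain[open] ⇒ active
  6. J → F → L → T ← D ← E — F:chain[open]; L:chain[open]; T:collider[open]; D:chain[blocks] ⇒ blocked
Since the path J → F → D ← E is active, J and E are not d-separated given {D, G, T}.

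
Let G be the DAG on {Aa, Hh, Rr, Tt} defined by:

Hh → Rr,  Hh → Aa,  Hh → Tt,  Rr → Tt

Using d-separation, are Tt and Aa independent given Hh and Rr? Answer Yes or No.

2 paths connect Tt and Aa; each must be blocked for d-separation to hold:
Path 1: Tt ← Rr ← Hh → Aa
  Rr is a chain here and Rr is conditioned on, so the path is blocked at Rr.
Path 2: Tt ← Hh → Aa
  Hh is a fork here and Hh is conditioned on, so the path is blocked at Hh.
Every path is blocked, so Tt and Aa are d-separated given {Hh, Rr}.

Yes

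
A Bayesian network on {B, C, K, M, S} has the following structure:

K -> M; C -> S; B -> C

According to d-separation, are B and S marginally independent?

No

Only one path connects B and S:
Path 1: B → C → S
  C is a chain and C is not conditioned on — no node blocks this path, so it is active.
At least one path is unblocked, so d-separation fails.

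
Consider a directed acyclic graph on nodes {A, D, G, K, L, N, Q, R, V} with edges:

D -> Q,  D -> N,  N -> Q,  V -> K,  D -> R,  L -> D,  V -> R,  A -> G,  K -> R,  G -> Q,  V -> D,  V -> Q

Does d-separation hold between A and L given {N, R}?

Enumerating the 5 paths from A to L and testing each for blocking by {N, R}:
Path 1: A → G → Q ← D ← L
  Q is a collider here and neither Q nor any of its descendants is conditioned on, so the collider stays closed — the path is blocked at Q.
Path 2: A → G → Q ← N ← D ← L
  Q is a collider here and neither Q nor any of its descendants is conditioned on, so the collider stays closed — the path is blocked at Q.
Path 3: A → G → Q ← V → D ← L
  Q is a collider here and neither Q nor any of its descendants is conditioned on, so the collider stays closed — the path is blocked at Q.
Path 4: A → G → Q ← V → K → R ← D ← L
  Q is a collider here and neither Q nor any of its descendants is conditioned on, so the collider stays closed — the path is blocked at Q.
Path 5: A → G → Q ← V → R ← D ← L
  Q is a collider here and neither Q nor any of its descendants is conditioned on, so the collider stays closed — the path is blocked at Q.
Since every path is blocked, d-separation holds.

Yes — A and L are d-separated given {N, R}.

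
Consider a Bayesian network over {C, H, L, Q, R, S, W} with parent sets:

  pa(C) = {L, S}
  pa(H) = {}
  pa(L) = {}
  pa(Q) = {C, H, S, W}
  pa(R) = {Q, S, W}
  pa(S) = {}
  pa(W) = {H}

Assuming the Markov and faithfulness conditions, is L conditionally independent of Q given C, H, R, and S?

There are 5 undirected paths between L and Q; checking each against the conditioning set {C, H, R, S}:
Path 1: L → C → Q
  C is a chain here and C is conditioned on, so the path is blocked at C.
Path 2: L → C ← S → R ← Q
  S is a fork here and S is conditioned on, so the path is blocked at S.
Path 3: L → C ← S → R ← W → Q
  S is a fork here and S is conditioned on, so the path is blocked at S.
Path 4: L → C ← S → R ← W ← H → Q
  S is a fork here and S is conditioned on, so the path is blocked at S.
Path 5: L → C ← S → Q
  S is a fork here and S is conditioned on, so the path is blocked at S.
Every path is blocked, so L and Q are d-separated given {C, H, R, S}.

Yes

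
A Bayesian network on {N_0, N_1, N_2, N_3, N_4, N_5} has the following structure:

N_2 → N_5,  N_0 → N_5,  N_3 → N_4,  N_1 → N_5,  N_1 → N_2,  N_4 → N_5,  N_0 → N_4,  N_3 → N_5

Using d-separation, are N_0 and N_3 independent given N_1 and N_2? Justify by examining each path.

There are 4 undirected paths between N_0 and N_3; checking each against the conditioning set {N_1, N_2}:
Path 1: N_0 → N_5 ← N_4 ← N_3
  N_5 is a collider here and neither N_5 nor any of its descendants is conditioned on, so the collider stays closed — the path is blocked at N_5.
Path 2: N_0 → N_5 ← N_3
  N_5 is a collider here and neither N_5 nor any of its descendants is conditioned on, so the collider stays closed — the path is blocked at N_5.
Path 3: N_0 → N_4 → N_5 ← N_3
  N_5 is a collider here and neither N_5 nor any of its descendants is conditioned on, so the collider stays closed — the path is blocked at N_5.
Path 4: N_0 → N_4 ← N_3
  N_4 is a collider here and neither N_4 nor any of its descendants is conditioned on, so the collider stays closed — the path is blocked at N_4.
Every path is blocked, so N_0 and N_3 are d-separated given {N_1, N_2}.

Yes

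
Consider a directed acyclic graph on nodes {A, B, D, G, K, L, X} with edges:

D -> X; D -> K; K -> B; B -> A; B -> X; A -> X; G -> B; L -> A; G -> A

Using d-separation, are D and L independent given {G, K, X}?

Enumerating the 6 paths from D to L and testing each for blocking by {G, K, X}:
Path 1: D → X ← B → A ← L
  X is a collider and X is conditioned on, which opens it; B is a fork and B is not conditioned on; A is a collider and its descendant X is conditioned on, which opens it — no node blocks this path, so it is active.
Path 2: D → X ← B ← G → A ← L
  G is a fork here and G is conditioned on, so the path is blocked at G.
Path 3: D → X ← A ← L
  X is a collider and X is conditioned on, which opens it; A is a chain and A is not conditioned on — no node blocks this path, so it is active.
Path 4: D → K → B → X ← A ← L
  K is a chain here and K is conditioned on, so the path is blocked at K.
Path 5: D → K → B → A ← L
  K is a chain here and K is conditioned on, so the path is blocked at K.
Path 6: D → K → B ← G → A ← L
  K is a chain here and K is conditioned on, so the path is blocked at K.
At least one path is unblocked, so d-separation fails.

No — D and L are not d-separated given {G, K, X}.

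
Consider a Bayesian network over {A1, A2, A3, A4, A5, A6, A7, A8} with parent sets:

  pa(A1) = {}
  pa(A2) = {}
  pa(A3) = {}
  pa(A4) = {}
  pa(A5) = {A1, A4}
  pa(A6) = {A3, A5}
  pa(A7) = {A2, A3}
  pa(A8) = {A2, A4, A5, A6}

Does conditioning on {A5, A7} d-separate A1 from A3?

Yes — A1 and A3 are d-separated given {A5, A7}.

6 paths connect A1 and A3; each must be blocked for d-separation to hold:
Path 1: A1 → A5 → A6 → A8 ← A2 → A7 ← A3
  A5 is a chain here and A5 is conditioned on, so the path is blocked at A5.
Path 2: A1 → A5 → A6 ← A3
  A5 is a chain here and A5 is conditioned on, so the path is blocked at A5.
Path 3: A1 → A5 → A8 ← A6 ← A3
  A5 is a chain here and A5 is conditioned on, so the path is blocked at A5.
Path 4: A1 → A5 → A8 ← A2 → A7 ← A3
  A5 is a chain here and A5 is conditioned on, so the path is blocked at A5.
Path 5: A1 → A5 ← A4 → A8 ← A6 ← A3
  A8 is a collider here and neither A8 nor any of its descendants is conditioned on, so the collider stays closed — the path is blocked at A8.
Path 6: A1 → A5 ← A4 → A8 ← A2 → A7 ← A3
  A8 is a collider here and neither A8 nor any of its descendants is conditioned on, so the collider stays closed — the path is blocked at A8.
Every path is blocked, so A1 and A3 are d-separated given {A5, A7}.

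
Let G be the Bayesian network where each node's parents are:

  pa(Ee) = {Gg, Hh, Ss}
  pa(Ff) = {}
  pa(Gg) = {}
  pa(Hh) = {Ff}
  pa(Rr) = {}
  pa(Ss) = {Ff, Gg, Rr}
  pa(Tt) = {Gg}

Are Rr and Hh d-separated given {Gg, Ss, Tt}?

Enumerating the 3 paths from Rr to Hh and testing each for blocking by {Gg, Ss, Tt}:
Path 1: Rr → Ss → Ee ← Hh
  Ss is a chain here and Ss is conditioned on, so the path is blocked at Ss.
Path 2: Rr → Ss ← Gg → Ee ← Hh
  Gg is a fork here and Gg is conditioned on, so the path is blocked at Gg.
Path 3: Rr → Ss ← Ff → Hh
  Ss is a collider and Ss is conditioned on, which opens it; Ff is a fork and Ff is not conditioned on — no node blocks this path, so it is active.
At least one path is unblocked, so d-separation fails.

No — Rr and Hh are not d-separated given {Gg, Ss, Tt}.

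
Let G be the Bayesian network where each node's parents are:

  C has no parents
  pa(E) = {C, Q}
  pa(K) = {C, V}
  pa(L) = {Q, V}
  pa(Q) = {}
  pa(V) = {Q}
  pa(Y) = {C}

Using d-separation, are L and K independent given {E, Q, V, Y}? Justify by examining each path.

Yes

Enumerating the 4 paths from L to K and testing each for blocking by {E, Q, V, Y}:
Path 1: L ← V → K
  V is a fork here and V is conditioned on, so the path is blocked at V.
Path 2: L ← V ← Q → E ← C → K
  V is a chain here and V is conditioned on, so the path is blocked at V.
Path 3: L ← Q → E ← C → K
  Q is a fork here and Q is conditioned on, so the path is blocked at Q.
Path 4: L ← Q → V → K
  Q is a fork here and Q is conditioned on, so the path is blocked at Q.
All paths are blocked; L ⊥ K | {E, Q, V, Y} holds.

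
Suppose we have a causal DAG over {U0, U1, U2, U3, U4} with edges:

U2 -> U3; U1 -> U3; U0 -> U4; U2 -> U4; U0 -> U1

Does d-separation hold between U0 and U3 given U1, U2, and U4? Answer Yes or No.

2 paths connect U0 and U3; each must be blocked for d-separation to hold:
Path 1: U0 → U4 ← U2 → U3
  U2 is a fork here and U2 is conditioned on, so the path is blocked at U2.
Path 2: U0 → U1 → U3
  U1 is a chain here and U1 is conditioned on, so the path is blocked at U1.
All paths are blocked; U0 ⊥ U3 | {U1, U2, U4} holds.

Yes — U0 and U3 are d-separated given {U1, U2, U4}.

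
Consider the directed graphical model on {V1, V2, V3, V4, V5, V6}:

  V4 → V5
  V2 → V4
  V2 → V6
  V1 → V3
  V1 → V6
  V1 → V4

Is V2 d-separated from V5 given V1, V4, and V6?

Yes

2 paths connect V2 and V5; each must be blocked for d-separation to hold:
  1. V2 → V6 ← V1 → V4 → V5 — V6:collider[open]; V1:fork[blocks]; V4:chain[blocks] ⇒ blocked
  2. V2 → V4 → V5 — V4:chain[blocks] ⇒ blocked
Since every path is blocked, d-separation holds.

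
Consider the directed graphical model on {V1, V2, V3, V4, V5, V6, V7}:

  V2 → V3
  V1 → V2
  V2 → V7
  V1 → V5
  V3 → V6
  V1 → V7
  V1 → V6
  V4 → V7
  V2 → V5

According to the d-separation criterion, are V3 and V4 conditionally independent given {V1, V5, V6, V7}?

We examine all 6 paths between V3 and V4:
Path 1: V3 ← V2 → V7 ← V4
  V2 is a fork and V2 is not conditioned on; V7 is a collider and V7 is conditioned on, which opens it — no node blocks this path, so it is active.
Path 2: V3 ← V2 ← V1 → V7 ← V4
  V1 is a fork here and V1 is conditioned on, so the path is blocked at V1.
Path 3: V3 ← V2 → V5 ← V1 → V7 ← V4
  V1 is a fork here and V1 is conditioned on, so the path is blocked at V1.
Path 4: V3 → V6 ← V1 → V2 → V7 ← V4
  V1 is a fork here and V1 is conditioned on, so the path is blocked at V1.
Path 5: V3 → V6 ← V1 → V7 ← V4
  V1 is a fork here and V1 is conditioned on, so the path is blocked at V1.
Path 6: V3 → V6 ← V1 → V5 ← V2 → V7 ← V4
  V1 is a fork here and V1 is conditioned on, so the path is blocked at V1.
At least one path is unblocked, so d-separation fails.

No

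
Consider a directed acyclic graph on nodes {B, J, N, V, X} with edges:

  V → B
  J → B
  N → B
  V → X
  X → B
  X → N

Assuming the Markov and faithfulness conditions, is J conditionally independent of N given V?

Yes

There are 3 undirected paths between J and N; checking each against the conditioning set {V}:
Path 1: J → B ← X → N
  B is a collider here and neither B nor any of its descendants is conditioned on, so the collider stays closed — the path is blocked at B.
Path 2: J → B ← V → X → N
  B is a collider here and neither B nor any of its descendants is conditioned on, so the collider stays closed — the path is blocked at B.
Path 3: J → B ← N
  B is a collider here and neither B nor any of its descendants is conditioned on, so the collider stays closed — the path is blocked at B.
Since every path is blocked, d-separation holds.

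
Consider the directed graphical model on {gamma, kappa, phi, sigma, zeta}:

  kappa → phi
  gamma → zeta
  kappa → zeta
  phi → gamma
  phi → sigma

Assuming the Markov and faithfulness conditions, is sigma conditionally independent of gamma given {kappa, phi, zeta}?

We examine all 2 paths between sigma and gamma:
  1. sigma ← phi → gamma — phi:fork[blocks] ⇒ blocked
  2. sigma ← phi ← kappa → zeta ← gamma — phi:chain[blocks]; kappa:fork[blocks]; zeta:collider[open] ⇒ blocked
Since every path is blocked, d-separation holds.

Yes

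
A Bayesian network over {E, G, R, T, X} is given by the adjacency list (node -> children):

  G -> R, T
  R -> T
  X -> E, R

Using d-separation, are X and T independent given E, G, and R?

Enumerating the 2 paths from X to T and testing each for blocking by {E, G, R}:
Path 1: X → R → T
  R is a chain here and R is conditioned on, so the path is blocked at R.
Path 2: X → R ← G → T
  G is a fork here and G is conditioned on, so the path is blocked at G.
Every path is blocked, so X and T are d-separated given {E, G, R}.

Yes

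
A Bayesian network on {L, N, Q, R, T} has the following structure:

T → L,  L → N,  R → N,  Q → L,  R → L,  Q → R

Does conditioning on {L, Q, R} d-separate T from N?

We examine all 3 paths between T and N:
Path 1: T → L ← Q → R → N
  Q is a fork here and Q is conditioned on, so the path is blocked at Q.
Path 2: T → L → N
  L is a chain here and L is conditioned on, so the path is blocked at L.
Path 3: T → L ← R → N
  R is a fork here and R is conditioned on, so the path is blocked at R.
Since every path is blocked, d-separation holds.

Yes — T and N are d-separated given {L, Q, R}.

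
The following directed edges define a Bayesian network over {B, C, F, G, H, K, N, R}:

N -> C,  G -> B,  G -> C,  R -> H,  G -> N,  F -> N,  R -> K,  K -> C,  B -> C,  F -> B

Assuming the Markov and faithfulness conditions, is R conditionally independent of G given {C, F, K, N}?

Enumerating the 5 paths from R to G and testing each for blocking by {C, F, K, N}:
Path 1: R → K → C ← B ← F → N ← G
  K is a chain here and K is conditioned on, so the path is blocked at K.
Path 2: R → K → C ← B ← G
  K is a chain here and K is conditioned on, so the path is blocked at K.
Path 3: R → K → C ← G
  K is a chain here and K is conditioned on, so the path is blocked at K.
Path 4: R → K → C ← N ← F → B ← G
  K is a chain here and K is conditioned on, so the path is blocked at K.
Path 5: R → K → C ← N ← G
  K is a chain here and K is conditioned on, so the path is blocked at K.
All paths are blocked; R ⊥ G | {C, F, K, N} holds.

Yes — R and G are d-separated given {C, F, K, N}.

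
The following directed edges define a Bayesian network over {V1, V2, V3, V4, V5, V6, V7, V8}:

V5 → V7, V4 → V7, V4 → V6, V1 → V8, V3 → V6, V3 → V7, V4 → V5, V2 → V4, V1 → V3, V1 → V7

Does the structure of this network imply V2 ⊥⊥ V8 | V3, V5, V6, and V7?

No

There are 6 undirected paths between V2 and V8; checking each against the conditioning set {V3, V5, V6, V7}:
  1. V2 → V4 → V7 ← V3 ← V1 → V8 — V4:chain[open]; V7:collider[open]; V3:chain[blocks]; V1:fork[open] ⇒ blocked
  2. V2 → V4 → V7 ← V1 → V8 — V4:chain[open]; V7:collider[open]; V1:fork[open] ⇒ active
  3. V2 → V4 → V5 → V7 ← V3 ← V1 → V8 — V4:chain[open]; V5:chain[blocks]; V7:collider[open]; V3:chain[blocks]; V1:fork[open] ⇒ blocked
  4. V2 → V4 → V5 → V7 ← V1 → V8 — V4:chain[open]; V5:chain[blocks]; V7:collider[open]; V1:fork[open] ⇒ blocked
  5. V2 → V4 → V6 ← V3 → V7 ← V1 → V8 — V4:chain[open]; V6:collider[open]; V3:fork[blocks]; V7:collider[open]; V1:fork[open] ⇒ blocked
  6. V2 → V4 → V6 ← V3 ← V1 → V8 — V4:chain[open]; V6:collider[open]; V3:chain[blocks]; V1:fork[open] ⇒ blocked
At least one path is unblocked, so d-separation fails.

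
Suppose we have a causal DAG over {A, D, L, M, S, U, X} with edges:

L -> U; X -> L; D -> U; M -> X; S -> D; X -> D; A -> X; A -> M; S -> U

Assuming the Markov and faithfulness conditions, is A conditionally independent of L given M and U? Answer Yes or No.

No — A and L are not d-separated given {M, U}.

Enumerating the 6 paths from A to L and testing each for blocking by {M, U}:
Path 1: A → M → X → L
  M is a chain here and M is conditioned on, so the path is blocked at M.
Path 2: A → M → X → D ← S → U ← L
  M is a chain here and M is conditioned on, so the path is blocked at M.
Path 3: A → M → X → D → U ← L
  M is a chain here and M is conditioned on, so the path is blocked at M.
Path 4: A → X → L
  X is a chain and X is not conditioned on — no node blocks this path, so it is active.
Path 5: A → X → D ← S → U ← L
  X is a chain and X is not conditioned on; D is a collider and its descendant U is conditioned on, which opens it; S is a fork and S is not conditioned on; U is a collider and U is conditioned on, which opens it — no node blocks this path, so it is active.
Path 6: A → X → D → U ← L
  X is a chain and X is not conditioned on; D is a chain and D is not conditioned on; U is a collider and U is conditioned on, which opens it — no node blocks this path, so it is active.
Because an active path exists, A and L are not d-separated.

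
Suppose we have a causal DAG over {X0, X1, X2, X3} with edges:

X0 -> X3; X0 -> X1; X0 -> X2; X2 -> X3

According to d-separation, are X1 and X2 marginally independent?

No

We examine all 2 paths between X1 and X2:
  1. X1 ← X0 → X2 — X0:fork[open] ⇒ active
  2. X1 ← X0 → X3 ← X2 — X0:fork[open]; X3:collider[blocks] ⇒ blocked
Since the path X1 ← X0 → X2 is active, X1 and X2 are not d-separated given ∅.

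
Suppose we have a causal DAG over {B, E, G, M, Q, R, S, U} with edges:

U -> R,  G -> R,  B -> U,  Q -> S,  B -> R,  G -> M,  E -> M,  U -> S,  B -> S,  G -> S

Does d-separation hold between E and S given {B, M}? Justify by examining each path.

No

There are 5 undirected paths between E and S; checking each against the conditioning set {B, M}:
Path 1: E → M ← G → R ← B → U → S
  R is a collider here and neither R nor any of its descendants is conditioned on, so the collider stays closed — the path is blocked at R.
Path 2: E → M ← G → R ← B → S
  R is a collider here and neither R nor any of its descendants is conditioned on, so the collider stays closed — the path is blocked at R.
Path 3: E → M ← G → R ← U ← B → S
  R is a collider here and neither R nor any of its descendants is conditioned on, so the collider stays closed — the path is blocked at R.
Path 4: E → M ← G → R ← U → S
  R is a collider here and neither R nor any of its descendants is conditioned on, so the collider stays closed — the path is blocked at R.
Path 5: E → M ← G → S
  M is a collider and M is conditioned on, which opens it; G is a fork and G is not conditioned on — no node blocks this path, so it is active.
Since the path E → M ← G → S is active, E and S are not d-separated given {B, M}.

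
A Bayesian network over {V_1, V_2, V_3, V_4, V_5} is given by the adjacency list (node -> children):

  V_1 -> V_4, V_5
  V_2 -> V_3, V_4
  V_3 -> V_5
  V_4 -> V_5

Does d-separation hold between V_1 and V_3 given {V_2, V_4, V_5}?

We examine all 4 paths between V_1 and V_3:
  1. V_1 → V_4 ← V_2 → V_3 — V_4:collider[open]; V_2:fork[blocks] ⇒ blocked
  2. V_1 → V_4 → V_5 ← V_3 — V_4:chain[blocks]; V_5:collider[open] ⇒ blocked
  3. V_1 → V_5 ← V_4 ← V_2 → V_3 — V_5:collider[open]; V_4:chain[blocks]; V_2:fork[blocks] ⇒ blocked
  4. V_1 → V_5 ← V_3 — V_5:collider[open] ⇒ active
At least one path is unblocked, so d-separation fails.

No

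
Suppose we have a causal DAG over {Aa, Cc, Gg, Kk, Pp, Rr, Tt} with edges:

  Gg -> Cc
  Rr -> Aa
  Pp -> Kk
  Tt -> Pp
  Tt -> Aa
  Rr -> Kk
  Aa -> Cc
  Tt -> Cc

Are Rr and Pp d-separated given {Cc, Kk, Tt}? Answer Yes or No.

We examine all 3 paths between Rr and Pp:
Path 1: Rr → Aa ← Tt → Pp
  Tt is a fork here and Tt is conditioned on, so the path is blocked at Tt.
Path 2: Rr → Aa → Cc ← Tt → Pp
  Tt is a fork here and Tt is conditioned on, so the path is blocked at Tt.
Path 3: Rr → Kk ← Pp
  Kk is a collider and Kk is conditioned on, which opens it — no node blocks this path, so it is active.
Because an active path exists, Rr and Pp are not d-separated.

No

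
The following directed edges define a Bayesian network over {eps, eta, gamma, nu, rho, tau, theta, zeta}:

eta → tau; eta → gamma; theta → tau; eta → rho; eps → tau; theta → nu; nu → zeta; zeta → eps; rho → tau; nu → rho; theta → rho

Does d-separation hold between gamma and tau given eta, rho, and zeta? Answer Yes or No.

There are 6 undirected paths between gamma and tau; checking each against the conditioning set {eta, rho, zeta}:
Path 1: gamma ← eta → rho ← nu → zeta → eps → tau
  eta is a fork here and eta is conditioned on, so the path is blocked at eta.
Path 2: gamma ← eta → rho ← nu ← theta → tau
  eta is a fork here and eta is conditioned on, so the path is blocked at eta.
Path 3: gamma ← eta → rho → tau
  eta is a fork here and eta is conditioned on, so the path is blocked at eta.
Path 4: gamma ← eta → rho ← theta → nu → zeta → eps → tau
  eta is a fork here and eta is conditioned on, so the path is blocked at eta.
Path 5: gamma ← eta → rho ← theta → tau
  eta is a fork here and eta is conditioned on, so the path is blocked at eta.
Path 6: gamma ← eta → tau
  eta is a fork here and eta is conditioned on, so the path is blocked at eta.
Since every path is blocked, d-separation holds.

Yes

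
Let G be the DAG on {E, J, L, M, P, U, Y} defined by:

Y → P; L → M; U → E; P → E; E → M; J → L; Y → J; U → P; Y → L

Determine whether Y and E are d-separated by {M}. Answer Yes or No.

There are 4 undirected paths between Y and E; checking each against the conditioning set {M}:
Path 1: Y → P ← U → E
  P is a collider and its descendant M is conditioned on, which opens it; U is a fork and U is not conditioned on — no node blocks this path, so it is active.
Path 2: Y → P → E
  P is a chain and P is not conditioned on — no node blocks this path, so it is active.
Path 3: Y → J → L → M ← E
  J is a chain and J is not conditioned on; L is a chain and L is not conditioned on; M is a collider and M is conditioned on, which opens it — no node blocks this path, so it is active.
Path 4: Y → L → M ← E
  L is a chain and L is not conditioned on; M is a collider and M is conditioned on, which opens it — no node blocks this path, so it is active.
Since the path Y → P ← U → E is active, Y and E are not d-separated given {M}.

No — Y and E are not d-separated given {M}.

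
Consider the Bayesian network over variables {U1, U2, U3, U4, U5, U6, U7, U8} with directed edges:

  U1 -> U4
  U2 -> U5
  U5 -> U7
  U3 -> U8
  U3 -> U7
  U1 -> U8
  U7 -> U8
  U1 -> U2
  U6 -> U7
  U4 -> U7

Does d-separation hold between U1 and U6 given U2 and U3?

Yes

We examine all 4 paths between U1 and U6:
Path 1: U1 → U8 ← U3 → U7 ← U6
  U8 is a collider here and neither U8 nor any of its descendants is conditioned on, so the collider stays closed — the path is blocked at U8.
Path 2: U1 → U8 ← U7 ← U6
  U8 is a collider here and neither U8 nor any of its descendants is conditioned on, so the collider stays closed — the path is blocked at U8.
Path 3: U1 → U2 → U5 → U7 ← U6
  U2 is a chain here and U2 is conditioned on, so the path is blocked at U2.
Path 4: U1 → U4 → U7 ← U6
  U7 is a collider here and neither U7 nor any of its descendants is conditioned on, so the collider stays closed — the path is blocked at U7.
All paths are blocked; U1 ⊥ U6 | {U2, U3} holds.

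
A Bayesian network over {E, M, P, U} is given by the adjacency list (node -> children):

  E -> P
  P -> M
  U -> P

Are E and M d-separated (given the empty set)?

The only undirected path from E to M is:
Path 1: E → P → M
  P is a chain and P is not conditioned on — no node blocks this path, so it is active.
Because an active path exists, E and M are not d-separated.

No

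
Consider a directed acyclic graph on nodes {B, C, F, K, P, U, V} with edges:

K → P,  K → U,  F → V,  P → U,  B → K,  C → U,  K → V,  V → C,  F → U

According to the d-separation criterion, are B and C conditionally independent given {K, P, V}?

Yes — B and C are d-separated given {K, P, V}.

6 paths connect B and C; each must be blocked for d-separation to hold:
Path 1: B → K → U ← F → V → C
  K is a chain here and K is conditioned on, so the path is blocked at K.
Path 2: B → K → U ← C
  K is a chain here and K is conditioned on, so the path is blocked at K.
Path 3: B → K → P → U ← F → V → C
  K is a chain here and K is conditioned on, so the path is blocked at K.
Path 4: B → K → P → U ← C
  K is a chain here and K is conditioned on, so the path is blocked at K.
Path 5: B → K → V ← F → U ← C
  K is a chain here and K is conditioned on, so the path is blocked at K.
Path 6: B → K → V → C
  K is a chain here and K is conditioned on, so the path is blocked at K.
Every path is blocked, so B and C are d-separated given {K, P, V}.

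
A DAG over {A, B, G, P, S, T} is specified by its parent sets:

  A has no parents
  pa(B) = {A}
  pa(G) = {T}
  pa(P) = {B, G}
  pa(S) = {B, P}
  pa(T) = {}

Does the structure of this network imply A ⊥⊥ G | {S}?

Enumerating the 2 paths from A to G and testing each for blocking by {S}:
  1. A → B → P ← G — B:chain[open]; P:collider[open] ⇒ active
  2. A → B → S ← P ← G — B:chain[open]; S:collider[open]; P:chain[open] ⇒ active
At least one path is unblocked, so d-separation fails.

No — A and G are not d-separated given {S}.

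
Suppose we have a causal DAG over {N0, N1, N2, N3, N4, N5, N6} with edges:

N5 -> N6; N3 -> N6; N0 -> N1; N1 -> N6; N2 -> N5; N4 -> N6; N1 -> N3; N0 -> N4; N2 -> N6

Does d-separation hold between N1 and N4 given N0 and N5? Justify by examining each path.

There are 3 undirected paths between N1 and N4; checking each against the conditioning set {N0, N5}:
Path 1: N1 ← N0 → N4
  N0 is a fork here and N0 is conditioned on, so the path is blocked at N0.
Path 2: N1 → N3 → N6 ← N4
  N6 is a collider here and neither N6 nor any of its descendants is conditioned on, so the collider stays closed — the path is blocked at N6.
Path 3: N1 → N6 ← N4
  N6 is a collider here and neither N6 nor any of its descendants is conditioned on, so the collider stays closed — the path is blocked at N6.
Since every path is blocked, d-separation holds.

Yes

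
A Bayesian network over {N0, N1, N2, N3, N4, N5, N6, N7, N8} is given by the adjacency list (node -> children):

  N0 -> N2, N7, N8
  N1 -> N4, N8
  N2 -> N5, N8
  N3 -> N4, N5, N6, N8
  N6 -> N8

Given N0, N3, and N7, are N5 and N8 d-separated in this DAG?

We examine all 5 paths between N5 and N8:
Path 1: N5 ← N2 ← N0 → N8
  N0 is a fork here and N0 is conditioned on, so the path is blocked at N0.
Path 2: N5 ← N2 → N8
  N2 is a fork and N2 is not conditioned on — no node blocks this path, so it is active.
Path 3: N5 ← N3 → N8
  N3 is a fork here and N3 is conditioned on, so the path is blocked at N3.
Path 4: N5 ← N3 → N6 → N8
  N3 is a fork here and N3 is conditioned on, so the path is blocked at N3.
Path 5: N5 ← N3 → N4 ← N1 → N8
  N3 is a fork here and N3 is conditioned on, so the path is blocked at N3.
Since the path N5 ← N2 → N8 is active, N5 and N8 are not d-separated given {N0, N3, N7}.

No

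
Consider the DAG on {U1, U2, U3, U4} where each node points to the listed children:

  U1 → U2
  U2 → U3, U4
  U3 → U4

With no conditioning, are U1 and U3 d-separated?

No — U1 and U3 are not d-separated given ∅.

We examine all 2 paths between U1 and U3:
Path 1: U1 → U2 → U3
  U2 is a chain and U2 is not conditioned on — no node blocks this path, so it is active.
Path 2: U1 → U2 → U4 ← U3
  U4 is a collider here and neither U4 nor any of its descendants is conditioned on, so the collider stays closed — the path is blocked at U4.
Since the path U1 → U2 → U3 is active, U1 and U3 are not d-separated given ∅.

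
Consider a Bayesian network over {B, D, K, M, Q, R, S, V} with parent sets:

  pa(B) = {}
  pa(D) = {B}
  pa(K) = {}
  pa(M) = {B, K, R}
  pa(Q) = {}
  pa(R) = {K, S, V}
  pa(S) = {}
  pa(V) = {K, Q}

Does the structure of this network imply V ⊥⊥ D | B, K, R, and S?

Yes — V and D are d-separated given {B, K, R, S}.

Enumerating the 4 paths from V to D and testing each for blocking by {B, K, R, S}:
Path 1: V ← K → R → M ← B → D
  K is a fork here and K is conditioned on, so the path is blocked at K.
Path 2: V ← K → M ← B → D
  K is a fork here and K is conditioned on, so the path is blocked at K.
Path 3: V → R ← K → M ← B → D
  K is a fork here and K is conditioned on, so the path is blocked at K.
Path 4: V → R → M ← B → D
  R is a chain here and R is conditioned on, so the path is blocked at R.
Since every path is blocked, d-separation holds.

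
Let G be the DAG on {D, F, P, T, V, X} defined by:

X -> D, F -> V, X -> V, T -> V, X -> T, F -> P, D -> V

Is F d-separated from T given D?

Yes — F and T are d-separated given {D}.

There are 3 undirected paths between F and T; checking each against the conditioning set {D}:
  1. F → V ← T — V:collider[blocks] ⇒ blocked
  2. F → V ← D ← X → T — V:collider[blocks]; D:chain[blocks]; X:fork[open] ⇒ blocked
  3. F → V ← X → T — V:collider[blocks]; X:fork[open] ⇒ blocked
All paths are blocked; F ⊥ T | {D} holds.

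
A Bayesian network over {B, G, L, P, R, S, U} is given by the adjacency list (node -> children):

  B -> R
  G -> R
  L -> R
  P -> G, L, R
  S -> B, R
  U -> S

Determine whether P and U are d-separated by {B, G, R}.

Enumerating the 6 paths from P to U and testing each for blocking by {B, G, R}:
  1. P → G → R ← B ← S ← U — G:chain[blocks]; R:collider[open]; B:chain[blocks]; S:chain[open] ⇒ blocked
  2. P → G → R ← S ← U — G:chain[blocks]; R:collider[open]; S:chain[open] ⇒ blocked
  3. P → R ← B ← S ← U — R:collider[open]; B:chain[blocks]; S:chain[open] ⇒ blocked
  4. P → R ← S ← U — R:collider[open]; S:chain[open] ⇒ active
  5. P → L → R ← B ← S ← U — L:chain[open]; R:collider[open]; B:chain[blocks]; S:chain[open] ⇒ blocked
  6. P → L → R ← S ← U — L:chain[open]; R:collider[open]; S:chain[open] ⇒ active
At least one path is unblocked, so d-separation fails.

No — P and U are not d-separated given {B, G, R}.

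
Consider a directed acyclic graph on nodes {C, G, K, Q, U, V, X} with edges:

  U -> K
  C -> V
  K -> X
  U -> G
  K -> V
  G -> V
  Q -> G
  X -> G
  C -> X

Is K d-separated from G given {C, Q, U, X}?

5 paths connect K and G; each must be blocked for d-separation to hold:
  1. K → V ← G — V:collider[blocks] ⇒ blocked
  2. K → V ← C → X → G — V:collider[blocks]; C:fork[blocks]; X:chain[blocks] ⇒ blocked
  3. K → X → G — X:chain[blocks] ⇒ blocked
  4. K → X ← C → V ← G — X:collider[open]; C:fork[blocks]; V:collider[blocks] ⇒ blocked
  5. K ← U → G — U:fork[blocks] ⇒ blocked
Every path is blocked, so K and G are d-separated given {C, Q, U, X}.

Yes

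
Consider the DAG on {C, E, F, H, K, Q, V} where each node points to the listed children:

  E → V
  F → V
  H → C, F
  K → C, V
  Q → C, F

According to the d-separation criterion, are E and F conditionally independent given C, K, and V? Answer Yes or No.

3 paths connect E and F; each must be blocked for d-separation to hold:
Path 1: E → V ← F
  V is a collider and V is conditioned on, which opens it — no node blocks this path, so it is active.
Path 2: E → V ← K → C ← Q → F
  K is a fork here and K is conditioned on, so the path is blocked at K.
Path 3: E → V ← K → C ← H → F
  K is a fork here and K is conditioned on, so the path is blocked at K.
At least one path is unblocked, so d-separation fails.

No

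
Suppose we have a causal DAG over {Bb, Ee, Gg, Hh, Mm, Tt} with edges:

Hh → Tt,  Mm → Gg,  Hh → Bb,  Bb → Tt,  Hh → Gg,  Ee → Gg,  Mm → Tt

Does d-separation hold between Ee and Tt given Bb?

Yes — Ee and Tt are d-separated given {Bb}.

We examine all 3 paths between Ee and Tt:
  1. Ee → Gg ← Hh → Tt — Gg:collider[blocks]; Hh:fork[open] ⇒ blocked
  2. Ee → Gg ← Hh → Bb → Tt — Gg:collider[blocks]; Hh:fork[open]; Bb:chain[blocks] ⇒ blocked
  3. Ee → Gg ← Mm → Tt — Gg:collider[blocks]; Mm:fork[open] ⇒ blocked
Since every path is blocked, d-separation holds.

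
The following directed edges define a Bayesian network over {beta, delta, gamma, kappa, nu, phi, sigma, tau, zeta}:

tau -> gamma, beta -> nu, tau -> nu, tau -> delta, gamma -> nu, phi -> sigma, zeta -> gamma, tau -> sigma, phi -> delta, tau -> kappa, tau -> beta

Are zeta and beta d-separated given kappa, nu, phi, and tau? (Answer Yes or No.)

4 paths connect zeta and beta; each must be blocked for d-separation to hold:
Path 1: zeta → gamma → nu ← beta
  gamma is a chain and gamma is not conditioned on; nu is a collider and nu is conditioned on, which opens it — no node blocks this path, so it is active.
Path 2: zeta → gamma → nu ← tau → beta
  tau is a fork here and tau is conditioned on, so the path is blocked at tau.
Path 3: zeta → gamma ← tau → beta
  tau is a fork here and tau is conditioned on, so the path is blocked at tau.
Path 4: zeta → gamma ← tau → nu ← beta
  tau is a fork here and tau is conditioned on, so the path is blocked at tau.
Since the path zeta → gamma → nu ← beta is active, zeta and beta are not d-separated given {kappa, nu, phi, tau}.

No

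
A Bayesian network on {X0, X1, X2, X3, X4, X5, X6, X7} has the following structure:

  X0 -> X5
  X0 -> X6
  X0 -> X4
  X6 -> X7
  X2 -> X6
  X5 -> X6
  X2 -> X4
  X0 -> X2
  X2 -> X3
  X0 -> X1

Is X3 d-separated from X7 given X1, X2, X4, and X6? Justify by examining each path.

5 paths connect X3 and X7; each must be blocked for d-separation to hold:
Path 1: X3 ← X2 → X4 ← X0 → X5 → X6 → X7
  X2 is a fork here and X2 is conditioned on, so the path is blocked at X2.
Path 2: X3 ← X2 → X4 ← X0 → X6 → X7
  X2 is a fork here and X2 is conditioned on, so the path is blocked at X2.
Path 3: X3 ← X2 → X6 → X7
  X2 is a fork here and X2 is conditioned on, so the path is blocked at X2.
Path 4: X3 ← X2 ← X0 → X5 → X6 → X7
  X2 is a chain here and X2 is conditioned on, so the path is blocked at X2.
Path 5: X3 ← X2 ← X0 → X6 → X7
  X2 is a chain here and X2 is conditioned on, so the path is blocked at X2.
Every path is blocked, so X3 and X7 are d-separated given {X1, X2, X4, X6}.

Yes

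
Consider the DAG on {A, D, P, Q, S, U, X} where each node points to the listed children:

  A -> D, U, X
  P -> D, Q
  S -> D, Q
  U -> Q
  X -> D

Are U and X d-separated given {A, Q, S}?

Yes

6 paths connect U and X; each must be blocked for d-separation to hold:
Path 1: U ← A → X
  A is a fork here and A is conditioned on, so the path is blocked at A.
Path 2: U ← A → D ← X
  A is a fork here and A is conditioned on, so the path is blocked at A.
Path 3: U → Q ← P → D ← A → X
  D is a collider here and neither D nor any of its descendants is conditioned on, so the collider stays closed — the path is blocked at D.
Path 4: U → Q ← P → D ← X
  D is a collider here and neither D nor any of its descendants is conditioned on, so the collider stays closed — the path is blocked at D.
Path 5: U → Q ← S → D ← A → X
  S is a fork here and S is conditioned on, so the path is blocked at S.
Path 6: U → Q ← S → D ← X
  S is a fork here and S is conditioned on, so the path is blocked at S.
Every path is blocked, so U and X are d-separated given {A, Q, S}.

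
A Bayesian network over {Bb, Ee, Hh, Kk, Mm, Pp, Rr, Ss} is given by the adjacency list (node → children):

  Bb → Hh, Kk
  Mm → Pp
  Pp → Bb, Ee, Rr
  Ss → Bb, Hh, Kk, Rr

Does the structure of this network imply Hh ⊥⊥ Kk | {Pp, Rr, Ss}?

No

There are 6 undirected paths between Hh and Kk; checking each against the conditioning set {Pp, Rr, Ss}:
  1. Hh ← Ss → Rr ← Pp → Bb → Kk — Ss:fork[blocks]; Rr:collider[open]; Pp:fork[blocks]; Bb:chain[open] ⇒ blocked
  2. Hh ← Ss → Kk — Ss:fork[blocks] ⇒ blocked
  3. Hh ← Ss → Bb → Kk — Ss:fork[blocks]; Bb:chain[open] ⇒ blocked
  4. Hh ← Bb ← Ss → Kk — Bb:chain[open]; Ss:fork[blocks] ⇒ blocked
  5. Hh ← Bb ← Pp → Rr ← Ss → Kk — Bb:chain[open]; Pp:fork[blocks]; Rr:collider[open]; Ss:fork[blocks] ⇒ blocked
  6. Hh ← Bb → Kk — Bb:fork[open] ⇒ active
At least one path is unblocked, so d-separation fails.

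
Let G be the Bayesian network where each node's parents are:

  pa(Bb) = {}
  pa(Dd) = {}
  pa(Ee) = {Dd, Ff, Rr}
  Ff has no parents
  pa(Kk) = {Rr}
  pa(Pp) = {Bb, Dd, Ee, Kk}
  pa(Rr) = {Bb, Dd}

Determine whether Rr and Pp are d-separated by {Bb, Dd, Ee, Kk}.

Yes

We examine all 6 paths between Rr and Pp:
Path 1: Rr → Kk → Pp
  Kk is a chain here and Kk is conditioned on, so the path is blocked at Kk.
Path 2: Rr ← Dd → Pp
  Dd is a fork here and Dd is conditioned on, so the path is blocked at Dd.
Path 3: Rr ← Dd → Ee → Pp
  Dd is a fork here and Dd is conditioned on, so the path is blocked at Dd.
Path 4: Rr ← Bb → Pp
  Bb is a fork here and Bb is conditioned on, so the path is blocked at Bb.
Path 5: Rr → Ee → Pp
  Ee is a chain here and Ee is conditioned on, so the path is blocked at Ee.
Path 6: Rr → Ee ← Dd → Pp
  Dd is a fork here and Dd is conditioned on, so the path is blocked at Dd.
Since every path is blocked, d-separation holds.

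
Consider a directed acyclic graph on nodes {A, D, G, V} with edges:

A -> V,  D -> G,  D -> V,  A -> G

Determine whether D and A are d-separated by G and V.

There are 2 undirected paths between D and A; checking each against the conditioning set {G, V}:
Path 1: D → G ← A
  G is a collider and G is conditioned on, which opens it — no node blocks this path, so it is active.
Path 2: D → V ← A
  V is a collider and V is conditioned on, which opens it — no node blocks this path, so it is active.
Because an active path exists, D and A are not d-separated.

No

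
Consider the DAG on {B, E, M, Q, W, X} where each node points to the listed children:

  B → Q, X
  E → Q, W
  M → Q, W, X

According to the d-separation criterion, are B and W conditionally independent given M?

Enumerating the 4 paths from B to W and testing each for blocking by {M}:
Path 1: B → X ← M → W
  X is a collider here and neither X nor any of its descendants is conditioned on, so the collider stays closed — the path is blocked at X.
Path 2: B → X ← M → Q ← E → W
  X is a collider here and neither X nor any of its descendants is conditioned on, so the collider stays closed — the path is blocked at X.
Path 3: B → Q ← M → W
  Q is a collider here and neither Q nor any of its descendants is conditioned on, so the collider stays closed — the path is blocked at Q.
Path 4: B → Q ← E → W
  Q is a collider here and neither Q nor any of its descendants is conditioned on, so the collider stays closed — the path is blocked at Q.
All paths are blocked; B ⊥ W | {M} holds.

Yes — B and W are d-separated given {M}.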